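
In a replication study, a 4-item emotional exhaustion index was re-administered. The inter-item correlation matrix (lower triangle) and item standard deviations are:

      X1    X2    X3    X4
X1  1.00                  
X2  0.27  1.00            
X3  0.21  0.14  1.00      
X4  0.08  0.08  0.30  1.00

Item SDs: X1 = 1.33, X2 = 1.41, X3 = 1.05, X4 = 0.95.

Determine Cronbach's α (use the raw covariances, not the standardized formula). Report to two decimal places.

Σσ²ᵢ = 1.33² + 1.41² + 1.05² + 0.95² = 5.7620
Covariances σ_ij = r_ij · s_i · s_j:
  σ(X1,X2) = 0.27 × 1.33 × 1.41 = 0.5063
  σ(X1,X3) = 0.21 × 1.33 × 1.05 = 0.2933
  σ(X1,X4) = 0.08 × 1.33 × 0.95 = 0.1011
  σ(X2,X3) = 0.14 × 1.41 × 1.05 = 0.2073
  σ(X2,X4) = 0.08 × 1.41 × 0.95 = 0.1072
  σ(X3,X4) = 0.30 × 1.05 × 0.95 = 0.2992
σ²_T = Σσ²ᵢ + 2·Σσ_ij = 5.7620 + 2 × 1.5144 = 8.7908
α = (4/3)·(1 − 5.7620/8.7908) = 0.46

Cronbach's α = 0.46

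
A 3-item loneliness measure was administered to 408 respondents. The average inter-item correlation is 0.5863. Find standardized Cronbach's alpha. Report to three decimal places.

Standardized α = k·r̄ / (1 + (k−1)·r̄) = 3 × 0.5863 / (1 + 2 × 0.5863)
  = 1.7589 / 2.1726 = 0.810

standardized Cronbach's alpha = 0.810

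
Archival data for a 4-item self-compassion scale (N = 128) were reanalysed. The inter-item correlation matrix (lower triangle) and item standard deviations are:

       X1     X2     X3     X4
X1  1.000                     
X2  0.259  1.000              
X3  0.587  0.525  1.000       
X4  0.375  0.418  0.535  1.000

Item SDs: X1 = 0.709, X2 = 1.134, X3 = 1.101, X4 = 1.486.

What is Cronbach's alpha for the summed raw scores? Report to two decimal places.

Σσ²ᵢ = 0.709² + 1.134² + 1.101² + 1.486² = 5.2090
Covariances σ_ij = r_ij · s_i · s_j:
  σ(X1,X2) = 0.259 × 0.709 × 1.134 = 0.2082
  σ(X1,X3) = 0.587 × 0.709 × 1.101 = 0.4582
  σ(X1,X4) = 0.375 × 0.709 × 1.486 = 0.3951
  σ(X2,X3) = 0.525 × 1.134 × 1.101 = 0.6555
  σ(X2,X4) = 0.418 × 1.134 × 1.486 = 0.7044
  σ(X3,X4) = 0.535 × 1.101 × 1.486 = 0.8753
σ²_T = Σσ²ᵢ + 2·Σσ_ij = 5.2090 + 2 × 3.2967 = 11.8024
α = (4/3)·(1 − 5.2090/11.8024) = 0.74

Cronbach's alpha = 0.74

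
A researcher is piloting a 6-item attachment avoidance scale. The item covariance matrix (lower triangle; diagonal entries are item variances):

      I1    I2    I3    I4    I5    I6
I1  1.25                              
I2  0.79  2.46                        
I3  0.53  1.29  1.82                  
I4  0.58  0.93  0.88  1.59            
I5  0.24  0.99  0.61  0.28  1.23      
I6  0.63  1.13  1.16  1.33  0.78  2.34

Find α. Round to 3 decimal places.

ΣVar(i) = 1.25 + 2.46 + 1.82 + 1.59 + 1.23 + 2.34 = 10.69
Sum of off-diagonal covariances = 12.15
Var(T) = 10.69 + 2 × 12.15 = 34.99
α = (k/(k−1))·(1 − ΣVar(i)/Var(T)) = (6/5)·(1 − 10.69/34.99) = 0.833

α = 0.833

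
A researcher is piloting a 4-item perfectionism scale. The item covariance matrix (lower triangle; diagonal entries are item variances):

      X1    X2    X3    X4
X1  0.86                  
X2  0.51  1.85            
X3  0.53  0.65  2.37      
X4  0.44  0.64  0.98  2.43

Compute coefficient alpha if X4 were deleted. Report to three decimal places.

α = 0.599

Remaining items: X1, X2, X3 (k = 3).
sum of item variances = 0.86 + 1.85 + 2.37 = 5.08
σ²_T = 5.08 + 2 × 1.69 = 8.46
α (item deleted) = (3/2)·(1 − 5.08/8.46) = 0.599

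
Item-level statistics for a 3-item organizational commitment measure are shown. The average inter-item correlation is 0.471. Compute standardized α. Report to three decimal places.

Standardized α = k·r̄ / (1 + (k−1)·r̄) = 3 × 0.471 / (1 + 2 × 0.471)
  = 1.4130 / 1.9420 = 0.728

standardized α = 0.728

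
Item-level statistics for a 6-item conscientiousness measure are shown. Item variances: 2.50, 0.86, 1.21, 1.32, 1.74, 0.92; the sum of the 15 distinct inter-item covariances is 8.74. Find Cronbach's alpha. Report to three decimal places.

ΣVar(i) = 2.50 + 0.86 + 1.21 + 1.32 + 1.74 + 0.92 = 8.55
Sum of distinct covariances = 8.74
total variance = ΣVar(i) + 2·Σcov = 8.55 + 2 × 8.74 = 26.03
α = (6/5)·(1 − 8.55/26.03) = 0.806

Cronbach's alpha = 0.806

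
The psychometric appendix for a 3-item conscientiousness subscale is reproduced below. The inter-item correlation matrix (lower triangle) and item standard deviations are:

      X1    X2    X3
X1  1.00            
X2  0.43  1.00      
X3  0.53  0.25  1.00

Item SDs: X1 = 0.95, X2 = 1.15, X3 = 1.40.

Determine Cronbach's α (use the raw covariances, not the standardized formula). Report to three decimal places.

Cronbach's α = 0.645

Σσ²ᵢ = 0.95² + 1.15² + 1.40² = 4.1850
Covariances σ_ij = r_ij · s_i · s_j:
  σ(X1,X2) = 0.43 × 0.95 × 1.15 = 0.4698
  σ(X1,X3) = 0.53 × 0.95 × 1.40 = 0.7049
  σ(X2,X3) = 0.25 × 1.15 × 1.40 = 0.4025
σ²_T = Σσ²ᵢ + 2·Σσ_ij = 4.1850 + 2 × 1.5772 = 7.3394
α = (3/2)·(1 − 4.1850/7.3394) = 0.645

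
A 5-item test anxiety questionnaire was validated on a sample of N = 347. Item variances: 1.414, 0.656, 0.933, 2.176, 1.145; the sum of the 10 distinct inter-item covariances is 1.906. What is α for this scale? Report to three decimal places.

α = 0.470

ΣVar(i) = 1.414 + 0.656 + 0.933 + 2.176 + 1.145 = 6.324
Sum of distinct covariances = 1.906
Var(T) = ΣVar(i) + 2·Σcov = 6.324 + 2 × 1.906 = 10.136
α = (5/4)·(1 − 6.324/10.136) = 0.470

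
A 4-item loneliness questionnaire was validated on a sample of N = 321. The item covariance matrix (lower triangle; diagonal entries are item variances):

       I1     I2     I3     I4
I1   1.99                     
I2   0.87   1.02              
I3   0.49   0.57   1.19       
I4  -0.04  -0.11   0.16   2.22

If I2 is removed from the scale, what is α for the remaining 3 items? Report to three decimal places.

α = 0.276

Remaining items: I1, I3, I4 (k = 3).
sum of item variances = 1.99 + 1.19 + 2.22 = 5.40
σ²_T = 5.40 + 2 × 0.61 = 6.62
α (item deleted) = (3/2)·(1 − 5.40/6.62) = 0.276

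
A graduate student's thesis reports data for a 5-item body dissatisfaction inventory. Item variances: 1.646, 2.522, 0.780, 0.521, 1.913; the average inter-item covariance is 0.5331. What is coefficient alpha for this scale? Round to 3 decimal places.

coefficient alpha = 0.739

Σσ²ᵢ = 1.646 + 2.522 + 0.780 + 0.521 + 1.913 = 7.382
Sum of the 10 distinct covariances = 10 × 0.5331 = 5.3310
σ²_T = Σσ²ᵢ + 2·Σcov = 7.382 + 2 × 5.3310 = 18.0440
α = (5/4)·(1 − 7.382/18.0440) = 0.739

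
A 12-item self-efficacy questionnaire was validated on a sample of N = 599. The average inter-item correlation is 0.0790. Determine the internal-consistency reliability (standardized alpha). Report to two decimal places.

standardized alpha = 0.51

Standardized α = k·r̄ / (1 + (k−1)·r̄) = 12 × 0.0790 / (1 + 11 × 0.0790)
  = 0.9480 / 1.8690 = 0.51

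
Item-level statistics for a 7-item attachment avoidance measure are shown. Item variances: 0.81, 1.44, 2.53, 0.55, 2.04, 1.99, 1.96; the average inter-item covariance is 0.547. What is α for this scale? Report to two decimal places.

ΣVar(i) = 0.81 + 1.44 + 2.53 + 0.55 + 2.04 + 1.99 + 1.96 = 11.32
Sum of the 21 distinct covariances = 21 × 0.547 = 11.487
Var(T) = ΣVar(i) + 2·Σcov = 11.32 + 2 × 11.487 = 34.294
α = (7/6)·(1 − 11.32/34.294) = 0.78

α = 0.78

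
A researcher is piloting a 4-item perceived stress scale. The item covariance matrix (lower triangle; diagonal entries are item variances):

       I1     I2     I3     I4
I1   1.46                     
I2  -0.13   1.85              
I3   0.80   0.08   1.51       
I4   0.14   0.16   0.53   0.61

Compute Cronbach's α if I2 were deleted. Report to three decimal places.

Remaining items: I1, I3, I4 (k = 3).
Σσ²ᵢ = 1.46 + 1.51 + 0.61 = 3.58
σ²_total = 3.58 + 2 × 1.47 = 6.52
α (item deleted) = (3/2)·(1 − 3.58/6.52) = 0.676

Cronbach's α = 0.676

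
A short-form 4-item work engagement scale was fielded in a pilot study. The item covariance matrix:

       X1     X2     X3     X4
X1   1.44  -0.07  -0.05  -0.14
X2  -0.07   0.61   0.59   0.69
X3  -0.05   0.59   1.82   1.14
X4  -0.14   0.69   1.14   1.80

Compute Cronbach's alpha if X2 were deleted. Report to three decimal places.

Remaining items: X1, X3, X4 (k = 3).
Σσ²ᵢ = 1.44 + 1.82 + 1.80 = 5.06
total variance = 5.06 + 2 × 0.95 = 6.96
α (item deleted) = (3/2)·(1 − 5.06/6.96) = 0.409

α = 0.409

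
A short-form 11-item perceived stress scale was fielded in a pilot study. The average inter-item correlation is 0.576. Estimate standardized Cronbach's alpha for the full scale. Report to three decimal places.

α = 0.937

Standardized α = k·r̄ / (1 + (k−1)·r̄) = 11 × 0.576 / (1 + 10 × 0.576)
  = 6.3360 / 6.7600 = 0.937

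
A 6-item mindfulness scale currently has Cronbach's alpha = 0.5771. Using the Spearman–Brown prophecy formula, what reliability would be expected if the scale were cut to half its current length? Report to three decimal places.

predicted reliability = 0.406

Length factor m = 1/2
α' = m·α / (1 − (1−m)·α)
   = 1/2 × 0.5771 / (1 − (1 − 1/2) × 0.5771)
   = 0.2885 / 0.7115 = 0.406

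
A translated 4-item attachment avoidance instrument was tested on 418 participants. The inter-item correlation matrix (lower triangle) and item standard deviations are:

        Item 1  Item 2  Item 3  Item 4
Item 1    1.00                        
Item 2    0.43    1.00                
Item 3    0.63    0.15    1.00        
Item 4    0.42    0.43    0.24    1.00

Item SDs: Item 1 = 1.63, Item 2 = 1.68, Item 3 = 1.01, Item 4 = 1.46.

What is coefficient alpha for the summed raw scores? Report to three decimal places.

coefficient alpha = 0.707

Σσ²ᵢ = 1.63² + 1.68² + 1.01² + 1.46² = 8.6310
Covariances σ_ij = r_ij · s_i · s_j:
  σ(Item 1,Item 2) = 0.43 × 1.63 × 1.68 = 1.1775
  σ(Item 1,Item 3) = 0.63 × 1.63 × 1.01 = 1.0372
  σ(Item 1,Item 4) = 0.42 × 1.63 × 1.46 = 0.9995
  σ(Item 2,Item 3) = 0.15 × 1.68 × 1.01 = 0.2545
  σ(Item 2,Item 4) = 0.43 × 1.68 × 1.46 = 1.0547
  σ(Item 3,Item 4) = 0.24 × 1.01 × 1.46 = 0.3539
σ²_T = Σσ²ᵢ + 2·Σσ_ij = 8.6310 + 2 × 4.8773 = 18.3856
α = (4/3)·(1 − 8.6310/18.3856) = 0.707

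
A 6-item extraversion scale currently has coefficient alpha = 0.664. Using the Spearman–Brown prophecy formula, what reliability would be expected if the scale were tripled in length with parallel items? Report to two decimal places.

Length factor m = 3
α' = m·α / (1 + (m−1)·α)
   = 3 × 0.664 / (1 + (3 − 1) × 0.664)
   = 1.9920 / 2.3280 = 0.86

predicted reliability = 0.86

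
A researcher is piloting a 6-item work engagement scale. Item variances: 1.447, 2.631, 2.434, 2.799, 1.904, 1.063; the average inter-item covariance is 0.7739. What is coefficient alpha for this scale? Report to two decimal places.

Σσ²ᵢ = 1.447 + 2.631 + 2.434 + 2.799 + 1.904 + 1.063 = 12.278
Sum of the 15 distinct covariances = 15 × 0.7739 = 11.6085
total variance = Σσ²ᵢ + 2·Σcov = 12.278 + 2 × 11.6085 = 35.4950
α = (6/5)·(1 − 12.278/35.4950) = 0.78

coefficient alpha = 0.78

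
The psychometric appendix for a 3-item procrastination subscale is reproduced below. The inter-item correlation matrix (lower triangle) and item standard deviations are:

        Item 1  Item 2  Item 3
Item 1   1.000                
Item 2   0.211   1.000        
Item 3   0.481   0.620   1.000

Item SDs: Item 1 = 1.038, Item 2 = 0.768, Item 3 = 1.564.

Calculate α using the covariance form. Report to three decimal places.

Σσ²ᵢ = 1.038² + 0.768² + 1.564² = 4.1134
Covariances σ_ij = r_ij · s_i · s_j:
  σ(Item 1,Item 2) = 0.211 × 1.038 × 0.768 = 0.1682
  σ(Item 1,Item 3) = 0.481 × 1.038 × 1.564 = 0.7809
  σ(Item 2,Item 3) = 0.620 × 0.768 × 1.564 = 0.7447
σ²_T = Σσ²ᵢ + 2·Σσ_ij = 4.1134 + 2 × 1.6938 = 7.5010
α = (3/2)·(1 − 4.1134/7.5010) = 0.677

α = 0.677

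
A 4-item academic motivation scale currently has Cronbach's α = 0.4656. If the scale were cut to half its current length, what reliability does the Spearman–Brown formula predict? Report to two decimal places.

predicted reliability = 0.30

Length factor m = 1/2
α' = m·α / (1 − (1−m)·α)
   = 1/2 × 0.4656 / (1 − (1 − 1/2) × 0.4656)
   = 0.2328 / 0.7672 = 0.30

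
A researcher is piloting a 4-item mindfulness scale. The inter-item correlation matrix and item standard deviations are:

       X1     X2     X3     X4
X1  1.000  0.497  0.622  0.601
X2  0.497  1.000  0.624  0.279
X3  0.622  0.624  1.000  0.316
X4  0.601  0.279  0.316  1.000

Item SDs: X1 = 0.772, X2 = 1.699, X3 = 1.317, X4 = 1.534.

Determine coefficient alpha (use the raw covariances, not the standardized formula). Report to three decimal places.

coefficient alpha = 0.743

Σσ²ᵢ = 0.772² + 1.699² + 1.317² + 1.534² = 7.5702
Covariances σ_ij = r_ij · s_i · s_j:
  σ(X1,X2) = 0.497 × 0.772 × 1.699 = 0.6519
  σ(X1,X3) = 0.622 × 0.772 × 1.317 = 0.6324
  σ(X1,X4) = 0.601 × 0.772 × 1.534 = 0.7117
  σ(X2,X3) = 0.624 × 1.699 × 1.317 = 1.3963
  σ(X2,X4) = 0.279 × 1.699 × 1.534 = 0.7271
  σ(X3,X4) = 0.316 × 1.317 × 1.534 = 0.6384
σ²_T = Σσ²ᵢ + 2·Σσ_ij = 7.5702 + 2 × 4.7578 = 17.0858
α = (4/3)·(1 − 7.5702/17.0858) = 0.743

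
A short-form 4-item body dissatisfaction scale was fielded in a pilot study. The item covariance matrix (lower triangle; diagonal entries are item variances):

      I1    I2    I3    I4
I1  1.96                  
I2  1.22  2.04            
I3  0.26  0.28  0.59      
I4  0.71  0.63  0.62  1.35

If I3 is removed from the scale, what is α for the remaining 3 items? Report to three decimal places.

Remaining items: I1, I2, I4 (k = 3).
sum of item variances = 1.96 + 2.04 + 1.35 = 5.35
total variance = 5.35 + 2 × 2.56 = 10.47
α (item deleted) = (3/2)·(1 − 5.35/10.47) = 0.734

α = 0.734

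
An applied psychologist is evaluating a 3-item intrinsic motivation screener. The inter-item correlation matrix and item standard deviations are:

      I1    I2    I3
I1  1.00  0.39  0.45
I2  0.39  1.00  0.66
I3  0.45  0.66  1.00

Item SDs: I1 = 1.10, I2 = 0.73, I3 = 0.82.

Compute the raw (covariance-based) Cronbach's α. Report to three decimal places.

Σσ²ᵢ = 1.10² + 0.73² + 0.82² = 2.4153
Covariances σ_ij = r_ij · s_i · s_j:
  σ(I1,I2) = 0.39 × 1.10 × 0.73 = 0.3132
  σ(I1,I3) = 0.45 × 1.10 × 0.82 = 0.4059
  σ(I2,I3) = 0.66 × 0.73 × 0.82 = 0.3951
σ²_T = Σσ²ᵢ + 2·Σσ_ij = 2.4153 + 2 × 1.1142 = 4.6437
α = (3/2)·(1 − 2.4153/4.6437) = 0.720

α = 0.720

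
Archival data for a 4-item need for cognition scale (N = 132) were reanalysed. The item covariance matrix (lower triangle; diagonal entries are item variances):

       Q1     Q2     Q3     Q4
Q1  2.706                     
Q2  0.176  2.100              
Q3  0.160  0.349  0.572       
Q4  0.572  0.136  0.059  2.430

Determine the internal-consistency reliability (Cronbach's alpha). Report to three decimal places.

Cronbach's alpha = 0.361

Σσᵢ² = 2.706 + 2.100 + 0.572 + 2.430 = 7.808
Sum of off-diagonal covariances = 1.452
σ²_T = 7.808 + 2 × 1.452 = 10.712
α = (k/(k−1))·(1 − Σσᵢ²/σ²_T) = (4/3)·(1 − 7.808/10.712) = 0.361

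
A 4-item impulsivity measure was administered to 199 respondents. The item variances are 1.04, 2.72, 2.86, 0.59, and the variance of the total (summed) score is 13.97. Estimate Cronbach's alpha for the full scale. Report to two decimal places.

ΣVar(i) = 1.04 + 2.72 + 2.86 + 0.59 = 7.21
α = (k/(k−1))·(1 − ΣVar(i)/total variance) = (4/3)·(1 − 7.21/13.97) = 0.65

α = 0.65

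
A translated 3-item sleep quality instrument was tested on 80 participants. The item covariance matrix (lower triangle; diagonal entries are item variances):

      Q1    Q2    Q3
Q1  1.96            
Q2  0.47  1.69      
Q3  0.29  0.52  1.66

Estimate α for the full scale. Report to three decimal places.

sum of item variances = 1.96 + 1.69 + 1.66 = 5.31
Sum of the distinct covariances = 1.28
total variance = 5.31 + 2 × 1.28 = 7.87
α = (k/(k−1))·(1 − sum of item variances/total variance) = (3/2)·(1 − 5.31/7.87) = 0.488

α = 0.488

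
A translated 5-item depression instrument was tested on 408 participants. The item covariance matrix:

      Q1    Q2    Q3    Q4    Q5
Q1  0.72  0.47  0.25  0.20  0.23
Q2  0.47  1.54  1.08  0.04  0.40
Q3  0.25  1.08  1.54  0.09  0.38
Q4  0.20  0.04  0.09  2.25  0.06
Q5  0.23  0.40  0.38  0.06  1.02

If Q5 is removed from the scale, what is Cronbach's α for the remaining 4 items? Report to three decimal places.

Cronbach's α = 0.551

Remaining items: Q1, Q2, Q3, Q4 (k = 4).
sum of item variances = 0.72 + 1.54 + 1.54 + 2.25 = 6.05
total variance = 6.05 + 2 × 2.13 = 10.31
α (item deleted) = (4/3)·(1 − 6.05/10.31) = 0.551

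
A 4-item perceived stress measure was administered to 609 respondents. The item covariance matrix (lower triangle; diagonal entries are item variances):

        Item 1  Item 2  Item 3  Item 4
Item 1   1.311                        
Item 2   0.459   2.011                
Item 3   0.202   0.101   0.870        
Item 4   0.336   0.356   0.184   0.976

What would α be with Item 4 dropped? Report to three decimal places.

Remaining items: Item 1, Item 2, Item 3 (k = 3).
Σσᵢ² = 1.311 + 2.011 + 0.870 = 4.192
σ²_total = 4.192 + 2 × 0.762 = 5.716
α (item deleted) = (3/2)·(1 − 4.192/5.716) = 0.400

α = 0.400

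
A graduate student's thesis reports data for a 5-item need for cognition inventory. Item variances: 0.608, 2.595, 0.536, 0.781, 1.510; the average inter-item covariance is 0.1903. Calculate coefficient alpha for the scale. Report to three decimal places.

Σσ²ᵢ = 0.608 + 2.595 + 0.536 + 0.781 + 1.510 = 6.030
Sum of the 10 distinct covariances = 10 × 0.1903 = 1.9030
σ²_total = Σσ²ᵢ + 2·Σcov = 6.030 + 2 × 1.9030 = 9.8360
α = (5/4)·(1 − 6.030/9.8360) = 0.484

coefficient alpha = 0.484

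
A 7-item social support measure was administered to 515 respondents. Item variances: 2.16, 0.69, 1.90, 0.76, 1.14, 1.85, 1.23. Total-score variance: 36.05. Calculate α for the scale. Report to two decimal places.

α = 0.85

ΣVar(i) = 2.16 + 0.69 + 1.90 + 0.76 + 1.14 + 1.85 + 1.23 = 9.73
α = (k/(k−1))·(1 − ΣVar(i)/total variance) = (7/6)·(1 − 9.73/36.05) = 0.85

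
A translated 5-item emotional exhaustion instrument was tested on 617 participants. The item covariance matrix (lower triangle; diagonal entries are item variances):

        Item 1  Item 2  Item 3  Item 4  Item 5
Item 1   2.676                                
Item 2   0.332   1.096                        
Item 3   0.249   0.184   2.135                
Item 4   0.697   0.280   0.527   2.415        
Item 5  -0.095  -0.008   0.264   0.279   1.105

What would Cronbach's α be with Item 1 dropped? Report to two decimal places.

Remaining items: Item 2, Item 3, Item 4, Item 5 (k = 4).
ΣVar(i) = 1.096 + 2.135 + 2.415 + 1.105 = 6.751
total variance = 6.751 + 2 × 1.526 = 9.803
α (item deleted) = (4/3)·(1 − 6.751/9.803) = 0.42

α = 0.42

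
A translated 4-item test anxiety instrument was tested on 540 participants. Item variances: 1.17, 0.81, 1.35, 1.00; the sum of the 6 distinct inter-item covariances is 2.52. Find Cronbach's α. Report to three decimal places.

ΣVar(i) = 1.17 + 0.81 + 1.35 + 1.00 = 4.33
Sum of distinct covariances = 2.52
total variance = ΣVar(i) + 2·Σcov = 4.33 + 2 × 2.52 = 9.37
α = (4/3)·(1 − 4.33/9.37) = 0.717

Cronbach's α = 0.717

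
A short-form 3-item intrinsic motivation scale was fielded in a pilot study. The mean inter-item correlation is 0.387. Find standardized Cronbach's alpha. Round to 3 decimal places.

Standardized α = k·r̄ / (1 + (k−1)·r̄) = 3 × 0.387 / (1 + 2 × 0.387)
  = 1.1610 / 1.7740 = 0.654

α = 0.654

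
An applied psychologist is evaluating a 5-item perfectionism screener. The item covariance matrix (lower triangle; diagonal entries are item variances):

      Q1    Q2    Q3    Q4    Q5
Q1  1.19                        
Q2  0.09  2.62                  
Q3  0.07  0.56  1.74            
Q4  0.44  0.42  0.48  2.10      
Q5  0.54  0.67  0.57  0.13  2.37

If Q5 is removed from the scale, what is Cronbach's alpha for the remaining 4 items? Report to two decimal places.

Remaining items: Q1, Q2, Q3, Q4 (k = 4).
ΣVar(i) = 1.19 + 2.62 + 1.74 + 2.10 = 7.65
σ²_total = 7.65 + 2 × 2.06 = 11.77
α (item deleted) = (4/3)·(1 − 7.65/11.77) = 0.47

Cronbach's alpha = 0.47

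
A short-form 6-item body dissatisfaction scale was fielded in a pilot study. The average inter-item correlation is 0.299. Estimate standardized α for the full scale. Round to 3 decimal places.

Standardized α = k·r̄ / (1 + (k−1)·r̄) = 6 × 0.299 / (1 + 5 × 0.299)
  = 1.7940 / 2.4950 = 0.719

α = 0.719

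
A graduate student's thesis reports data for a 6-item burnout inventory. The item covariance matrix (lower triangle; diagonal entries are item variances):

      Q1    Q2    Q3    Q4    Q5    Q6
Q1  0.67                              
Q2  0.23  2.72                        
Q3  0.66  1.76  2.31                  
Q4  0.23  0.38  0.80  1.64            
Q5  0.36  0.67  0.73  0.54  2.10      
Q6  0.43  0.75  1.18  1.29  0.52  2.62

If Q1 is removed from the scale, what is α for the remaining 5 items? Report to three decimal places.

α = 0.753

Remaining items: Q2, Q3, Q4, Q5, Q6 (k = 5).
Σσᵢ² = 2.72 + 2.31 + 1.64 + 2.10 + 2.62 = 11.39
Var(T) = 11.39 + 2 × 8.62 = 28.63
α (item deleted) = (5/4)·(1 − 11.39/28.63) = 0.753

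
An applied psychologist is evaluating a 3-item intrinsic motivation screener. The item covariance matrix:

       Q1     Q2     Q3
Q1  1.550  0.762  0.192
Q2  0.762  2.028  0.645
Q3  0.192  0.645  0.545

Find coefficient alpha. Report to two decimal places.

α = 0.66

Σσᵢ² = 1.550 + 2.028 + 0.545 = 4.123
Sum of off-diagonal covariances = 1.599
σ²_T = 4.123 + 2 × 1.599 = 7.321
α = (k/(k−1))·(1 − Σσᵢ²/σ²_T) = (3/2)·(1 − 4.123/7.321) = 0.66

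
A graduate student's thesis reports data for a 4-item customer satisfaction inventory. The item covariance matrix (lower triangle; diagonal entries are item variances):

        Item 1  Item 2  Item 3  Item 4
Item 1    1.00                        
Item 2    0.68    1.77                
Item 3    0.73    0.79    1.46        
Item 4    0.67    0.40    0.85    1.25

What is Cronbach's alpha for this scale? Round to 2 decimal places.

Σσ²ᵢ = 1.00 + 1.77 + 1.46 + 1.25 = 5.48
Sum of off-diagonal covariances = 4.12
total variance = 5.48 + 2 × 4.12 = 13.72
α = (k/(k−1))·(1 − Σσ²ᵢ/total variance) = (4/3)·(1 − 5.48/13.72) = 0.80

Cronbach's alpha = 0.80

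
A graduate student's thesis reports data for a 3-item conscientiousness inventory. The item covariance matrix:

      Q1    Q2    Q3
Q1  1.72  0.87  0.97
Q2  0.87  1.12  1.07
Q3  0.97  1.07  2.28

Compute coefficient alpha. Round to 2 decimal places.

coefficient alpha = 0.80

Σσᵢ² = 1.72 + 1.12 + 2.28 = 5.12
Sum of off-diagonal covariances = 2.91
σ²_T = 5.12 + 2 × 2.91 = 10.94
α = (k/(k−1))·(1 − Σσᵢ²/σ²_T) = (3/2)·(1 − 5.12/10.94) = 0.80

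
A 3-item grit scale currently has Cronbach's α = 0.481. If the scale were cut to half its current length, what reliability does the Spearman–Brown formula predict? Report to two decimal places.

Length factor m = 1/2
α' = m·α / (1 − (1−m)·α)
   = 1/2 × 0.481 / (1 − (1 − 1/2) × 0.481)
   = 0.2405 / 0.7595 = 0.32

predicted reliability = 0.32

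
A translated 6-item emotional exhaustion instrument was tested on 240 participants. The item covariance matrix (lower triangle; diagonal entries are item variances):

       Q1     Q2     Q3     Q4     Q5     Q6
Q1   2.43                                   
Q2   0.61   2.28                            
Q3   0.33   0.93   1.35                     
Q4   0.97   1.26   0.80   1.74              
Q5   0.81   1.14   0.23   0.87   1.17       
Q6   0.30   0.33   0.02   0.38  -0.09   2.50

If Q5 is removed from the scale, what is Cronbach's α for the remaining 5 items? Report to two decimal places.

Cronbach's α = 0.67

Remaining items: Q1, Q2, Q3, Q4, Q6 (k = 5).
Σσᵢ² = 2.43 + 2.28 + 1.35 + 1.74 + 2.50 = 10.30
total variance = 10.30 + 2 × 5.93 = 22.16
α (item deleted) = (5/4)·(1 − 10.30/22.16) = 0.67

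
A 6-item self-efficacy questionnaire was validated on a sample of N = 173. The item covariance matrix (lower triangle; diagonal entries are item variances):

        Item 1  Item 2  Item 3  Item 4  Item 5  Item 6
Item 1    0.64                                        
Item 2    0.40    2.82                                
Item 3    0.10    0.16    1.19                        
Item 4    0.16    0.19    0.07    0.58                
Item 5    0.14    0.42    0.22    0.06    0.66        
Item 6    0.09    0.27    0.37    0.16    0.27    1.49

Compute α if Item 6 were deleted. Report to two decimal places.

Remaining items: Item 1, Item 2, Item 3, Item 4, Item 5 (k = 5).
Σσ²ᵢ = 0.64 + 2.82 + 1.19 + 0.58 + 0.66 = 5.89
σ²_total = 5.89 + 2 × 1.92 = 9.73
α (item deleted) = (5/4)·(1 − 5.89/9.73) = 0.49

α = 0.49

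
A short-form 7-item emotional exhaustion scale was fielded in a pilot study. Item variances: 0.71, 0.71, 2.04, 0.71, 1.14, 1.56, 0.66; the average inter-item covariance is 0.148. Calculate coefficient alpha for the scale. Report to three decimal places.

coefficient alpha = 0.528

Σσ²ᵢ = 0.71 + 0.71 + 2.04 + 0.71 + 1.14 + 1.56 + 0.66 = 7.53
Sum of the 21 distinct covariances = 21 × 0.148 = 3.108
σ²_total = Σσ²ᵢ + 2·Σcov = 7.53 + 2 × 3.108 = 13.746
α = (7/6)·(1 − 7.53/13.746) = 0.528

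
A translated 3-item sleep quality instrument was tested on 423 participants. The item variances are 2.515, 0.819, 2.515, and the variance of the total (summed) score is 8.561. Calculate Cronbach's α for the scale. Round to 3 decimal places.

α = 0.475

Σσᵢ² = 2.515 + 0.819 + 2.515 = 5.849
α = (k/(k−1))·(1 − Σσᵢ²/Var(T)) = (3/2)·(1 − 5.849/8.561) = 0.475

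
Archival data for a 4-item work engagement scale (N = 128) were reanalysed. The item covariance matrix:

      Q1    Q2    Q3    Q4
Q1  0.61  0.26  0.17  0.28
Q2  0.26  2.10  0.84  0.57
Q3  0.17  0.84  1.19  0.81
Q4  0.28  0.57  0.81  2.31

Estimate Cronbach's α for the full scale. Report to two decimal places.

Cronbach's α = 0.65

sum of item variances = 0.61 + 2.10 + 1.19 + 2.31 = 6.21
Sum of the distinct covariances = 2.93
Var(T) = 6.21 + 2 × 2.93 = 12.07
α = (k/(k−1))·(1 − sum of item variances/Var(T)) = (4/3)·(1 − 6.21/12.07) = 0.65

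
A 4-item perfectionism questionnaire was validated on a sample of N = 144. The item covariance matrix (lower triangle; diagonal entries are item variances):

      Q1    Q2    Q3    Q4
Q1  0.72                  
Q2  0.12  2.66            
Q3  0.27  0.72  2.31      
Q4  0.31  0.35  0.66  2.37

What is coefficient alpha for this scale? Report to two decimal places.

sum of item variances = 0.72 + 2.66 + 2.31 + 2.37 = 8.06
Sum of the distinct covariances = 2.43
Var(T) = 8.06 + 2 × 2.43 = 12.92
α = (k/(k−1))·(1 − sum of item variances/Var(T)) = (4/3)·(1 − 8.06/12.92) = 0.50

α = 0.50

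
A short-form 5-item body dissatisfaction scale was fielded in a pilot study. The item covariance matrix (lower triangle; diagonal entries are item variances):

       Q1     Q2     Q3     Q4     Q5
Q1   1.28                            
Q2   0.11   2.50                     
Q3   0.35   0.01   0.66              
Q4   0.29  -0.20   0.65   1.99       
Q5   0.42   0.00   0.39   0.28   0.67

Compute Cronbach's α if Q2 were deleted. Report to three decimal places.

Cronbach's α = 0.678

Remaining items: Q1, Q3, Q4, Q5 (k = 4).
Σσ²ᵢ = 1.28 + 0.66 + 1.99 + 0.67 = 4.60
total variance = 4.60 + 2 × 2.38 = 9.36
α (item deleted) = (4/3)·(1 − 4.60/9.36) = 0.678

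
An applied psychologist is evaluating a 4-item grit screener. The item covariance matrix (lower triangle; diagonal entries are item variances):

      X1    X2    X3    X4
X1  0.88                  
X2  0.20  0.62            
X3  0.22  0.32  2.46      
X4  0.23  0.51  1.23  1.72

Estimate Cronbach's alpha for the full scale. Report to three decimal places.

α = 0.651

Σσᵢ² = 0.88 + 0.62 + 2.46 + 1.72 = 5.68
Sum of the distinct covariances = 2.71
σ²_total = 5.68 + 2 × 2.71 = 11.10
α = (k/(k−1))·(1 − Σσᵢ²/σ²_total) = (4/3)·(1 − 5.68/11.10) = 0.651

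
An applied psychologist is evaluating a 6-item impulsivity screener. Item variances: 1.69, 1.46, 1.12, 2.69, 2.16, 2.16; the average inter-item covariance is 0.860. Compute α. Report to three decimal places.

α = 0.835

Σσ²ᵢ = 1.69 + 1.46 + 1.12 + 2.69 + 2.16 + 2.16 = 11.28
Sum of the 15 distinct covariances = 15 × 0.860 = 12.900
σ²_T = Σσ²ᵢ + 2·Σcov = 11.28 + 2 × 12.900 = 37.080
α = (6/5)·(1 − 11.28/37.080) = 0.835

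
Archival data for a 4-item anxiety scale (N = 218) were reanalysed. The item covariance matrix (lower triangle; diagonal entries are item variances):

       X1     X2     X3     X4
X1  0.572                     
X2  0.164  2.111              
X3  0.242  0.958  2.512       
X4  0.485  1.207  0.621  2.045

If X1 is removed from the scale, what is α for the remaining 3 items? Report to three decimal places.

α = 0.683

Remaining items: X2, X3, X4 (k = 3).
ΣVar(i) = 2.111 + 2.512 + 2.045 = 6.668
Var(T) = 6.668 + 2 × 2.786 = 12.240
α (item deleted) = (3/2)·(1 − 6.668/12.240) = 0.683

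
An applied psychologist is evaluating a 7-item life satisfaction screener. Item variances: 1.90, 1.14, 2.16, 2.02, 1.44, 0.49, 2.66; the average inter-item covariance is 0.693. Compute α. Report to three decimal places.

ΣVar(i) = 1.90 + 1.14 + 2.16 + 2.02 + 1.44 + 0.49 + 2.66 = 11.81
Sum of the 21 distinct covariances = 21 × 0.693 = 14.553
σ²_T = ΣVar(i) + 2·Σcov = 11.81 + 2 × 14.553 = 40.916
α = (7/6)·(1 − 11.81/40.916) = 0.830

α = 0.830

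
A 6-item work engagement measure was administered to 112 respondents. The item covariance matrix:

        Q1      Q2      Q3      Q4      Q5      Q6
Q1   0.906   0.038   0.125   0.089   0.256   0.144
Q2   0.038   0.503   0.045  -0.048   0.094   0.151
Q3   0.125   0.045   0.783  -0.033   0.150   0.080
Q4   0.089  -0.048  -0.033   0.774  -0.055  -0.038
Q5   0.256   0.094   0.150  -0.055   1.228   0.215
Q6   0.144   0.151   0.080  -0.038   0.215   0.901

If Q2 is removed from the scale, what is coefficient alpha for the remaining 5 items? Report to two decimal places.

α = 0.36

Remaining items: Q1, Q3, Q4, Q5, Q6 (k = 5).
Σσᵢ² = 0.906 + 0.783 + 0.774 + 1.228 + 0.901 = 4.592
σ²_total = 4.592 + 2 × 0.933 = 6.458
α (item deleted) = (5/4)·(1 − 4.592/6.458) = 0.36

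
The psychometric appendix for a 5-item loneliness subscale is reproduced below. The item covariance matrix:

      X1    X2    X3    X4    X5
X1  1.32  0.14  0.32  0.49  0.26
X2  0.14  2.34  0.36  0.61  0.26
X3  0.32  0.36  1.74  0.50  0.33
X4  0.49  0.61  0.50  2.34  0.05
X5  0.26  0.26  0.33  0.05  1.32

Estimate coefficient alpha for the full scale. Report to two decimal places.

coefficient alpha = 0.53

Σσᵢ² = 1.32 + 2.34 + 1.74 + 2.34 + 1.32 = 9.06
Σ_{i<j} σ_ij = 3.32
σ²_total = 9.06 + 2 × 3.32 = 15.70
α = (k/(k−1))·(1 − Σσᵢ²/σ²_total) = (5/4)·(1 − 9.06/15.70) = 0.53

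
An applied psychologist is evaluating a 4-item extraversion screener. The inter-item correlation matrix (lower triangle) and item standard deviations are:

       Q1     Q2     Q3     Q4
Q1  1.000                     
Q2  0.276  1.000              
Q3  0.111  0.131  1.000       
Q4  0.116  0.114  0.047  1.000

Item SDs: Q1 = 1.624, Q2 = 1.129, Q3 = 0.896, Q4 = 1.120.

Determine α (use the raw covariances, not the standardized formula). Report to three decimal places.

α = 0.383

Σσ²ᵢ = 1.624² + 1.129² + 0.896² + 1.120² = 5.9692
Covariances σ_ij = r_ij · s_i · s_j:
  σ(Q1,Q2) = 0.276 × 1.624 × 1.129 = 0.5060
  σ(Q1,Q3) = 0.111 × 1.624 × 0.896 = 0.1615
  σ(Q1,Q4) = 0.116 × 1.624 × 1.120 = 0.2110
  σ(Q2,Q3) = 0.131 × 1.129 × 0.896 = 0.1325
  σ(Q2,Q4) = 0.114 × 1.129 × 1.120 = 0.1442
  σ(Q3,Q4) = 0.047 × 0.896 × 1.120 = 0.0472
σ²_T = Σσ²ᵢ + 2·Σσ_ij = 5.9692 + 2 × 1.2024 = 8.3740
α = (4/3)·(1 − 5.9692/8.3740) = 0.383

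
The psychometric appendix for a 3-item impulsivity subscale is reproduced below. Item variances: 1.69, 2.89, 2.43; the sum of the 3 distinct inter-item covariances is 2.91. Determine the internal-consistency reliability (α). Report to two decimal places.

α = 0.68

Σσ²ᵢ = 1.69 + 2.89 + 2.43 = 7.01
Sum of distinct covariances = 2.91
Var(T) = Σσ²ᵢ + 2·Σcov = 7.01 + 2 × 2.91 = 12.83
α = (3/2)·(1 − 7.01/12.83) = 0.68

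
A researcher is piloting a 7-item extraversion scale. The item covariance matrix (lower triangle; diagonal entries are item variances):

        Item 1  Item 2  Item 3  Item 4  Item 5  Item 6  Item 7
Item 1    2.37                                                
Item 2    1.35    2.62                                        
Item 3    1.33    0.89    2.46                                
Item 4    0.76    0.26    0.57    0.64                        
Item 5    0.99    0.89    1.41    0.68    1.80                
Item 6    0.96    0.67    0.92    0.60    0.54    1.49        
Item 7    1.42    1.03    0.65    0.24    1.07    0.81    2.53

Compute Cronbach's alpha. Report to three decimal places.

α = 0.842

Σσ²ᵢ = 2.37 + 2.62 + 2.46 + 0.64 + 1.80 + 1.49 + 2.53 = 13.91
Σ_{i<j} σ_ij = 18.04
Var(T) = 13.91 + 2 × 18.04 = 49.99
α = (k/(k−1))·(1 − Σσ²ᵢ/Var(T)) = (7/6)·(1 − 13.91/49.99) = 0.842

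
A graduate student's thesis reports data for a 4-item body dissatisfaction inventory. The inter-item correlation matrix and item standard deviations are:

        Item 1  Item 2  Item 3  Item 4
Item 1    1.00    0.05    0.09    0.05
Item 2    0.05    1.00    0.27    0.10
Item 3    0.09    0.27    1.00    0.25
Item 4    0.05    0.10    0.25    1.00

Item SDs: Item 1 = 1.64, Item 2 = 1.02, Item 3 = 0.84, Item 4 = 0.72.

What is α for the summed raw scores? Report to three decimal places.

α = 0.301

Σσ²ᵢ = 1.64² + 1.02² + 0.84² + 0.72² = 4.9540
Covariances σ_ij = r_ij · s_i · s_j:
  σ(Item 1,Item 2) = 0.05 × 1.64 × 1.02 = 0.0836
  σ(Item 1,Item 3) = 0.09 × 1.64 × 0.84 = 0.1240
  σ(Item 1,Item 4) = 0.05 × 1.64 × 0.72 = 0.0590
  σ(Item 2,Item 3) = 0.27 × 1.02 × 0.84 = 0.2313
  σ(Item 2,Item 4) = 0.10 × 1.02 × 0.72 = 0.0734
  σ(Item 3,Item 4) = 0.25 × 0.84 × 0.72 = 0.1512
σ²_T = Σσ²ᵢ + 2·Σσ_ij = 4.9540 + 2 × 0.7225 = 6.3990
α = (4/3)·(1 − 4.9540/6.3990) = 0.301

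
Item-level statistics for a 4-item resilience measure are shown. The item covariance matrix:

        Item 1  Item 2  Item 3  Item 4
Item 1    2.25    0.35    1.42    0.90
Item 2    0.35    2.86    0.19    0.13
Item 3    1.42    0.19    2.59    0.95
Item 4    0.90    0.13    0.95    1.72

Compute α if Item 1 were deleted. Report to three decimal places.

α = 0.392

Remaining items: Item 2, Item 3, Item 4 (k = 3).
Σσᵢ² = 2.86 + 2.59 + 1.72 = 7.17
Var(T) = 7.17 + 2 × 1.27 = 9.71
α (item deleted) = (3/2)·(1 − 7.17/9.71) = 0.392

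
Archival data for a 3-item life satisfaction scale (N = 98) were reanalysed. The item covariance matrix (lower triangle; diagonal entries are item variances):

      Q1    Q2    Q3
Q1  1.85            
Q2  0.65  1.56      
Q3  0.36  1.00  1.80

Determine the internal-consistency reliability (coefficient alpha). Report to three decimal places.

coefficient alpha = 0.653

Σσᵢ² = 1.85 + 1.56 + 1.80 = 5.21
Sum of the distinct covariances = 2.01
σ²_T = 5.21 + 2 × 2.01 = 9.23
α = (k/(k−1))·(1 − Σσᵢ²/σ²_T) = (3/2)·(1 − 5.21/9.23) = 0.653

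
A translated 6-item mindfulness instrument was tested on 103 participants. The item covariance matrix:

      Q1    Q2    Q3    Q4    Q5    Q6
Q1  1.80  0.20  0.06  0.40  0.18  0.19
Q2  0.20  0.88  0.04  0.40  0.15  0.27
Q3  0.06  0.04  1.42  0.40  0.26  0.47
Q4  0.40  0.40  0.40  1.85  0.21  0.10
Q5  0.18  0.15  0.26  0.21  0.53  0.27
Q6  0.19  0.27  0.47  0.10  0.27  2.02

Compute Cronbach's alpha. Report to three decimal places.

α = 0.550

Σσᵢ² = 1.80 + 0.88 + 1.42 + 1.85 + 0.53 + 2.02 = 8.50
Sum of the distinct covariances = 3.60
σ²_total = 8.50 + 2 × 3.60 = 15.70
α = (k/(k−1))·(1 − Σσᵢ²/σ²_total) = (6/5)·(1 − 8.50/15.70) = 0.550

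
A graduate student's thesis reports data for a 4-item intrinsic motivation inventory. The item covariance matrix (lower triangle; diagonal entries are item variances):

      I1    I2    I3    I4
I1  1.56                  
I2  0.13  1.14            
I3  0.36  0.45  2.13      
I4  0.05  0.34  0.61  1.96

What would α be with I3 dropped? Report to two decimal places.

Remaining items: I1, I2, I4 (k = 3).
Σσᵢ² = 1.56 + 1.14 + 1.96 = 4.66
σ²_total = 4.66 + 2 × 0.52 = 5.70
α (item deleted) = (3/2)·(1 − 4.66/5.70) = 0.27

α = 0.27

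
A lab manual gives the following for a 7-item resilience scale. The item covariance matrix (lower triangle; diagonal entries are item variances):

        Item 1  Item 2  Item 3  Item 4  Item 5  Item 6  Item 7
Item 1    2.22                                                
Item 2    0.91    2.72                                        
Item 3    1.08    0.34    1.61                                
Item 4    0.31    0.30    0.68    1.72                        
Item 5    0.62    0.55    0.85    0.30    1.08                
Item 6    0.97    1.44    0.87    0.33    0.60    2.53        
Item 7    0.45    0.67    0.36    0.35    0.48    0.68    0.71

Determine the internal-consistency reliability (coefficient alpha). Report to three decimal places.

Σσ²ᵢ = 2.22 + 2.72 + 1.61 + 1.72 + 1.08 + 2.53 + 0.71 = 12.59
Sum of off-diagonal covariances = 13.14
σ²_total = 12.59 + 2 × 13.14 = 38.87
α = (k/(k−1))·(1 − Σσ²ᵢ/σ²_total) = (7/6)·(1 − 12.59/38.87) = 0.789

coefficient alpha = 0.789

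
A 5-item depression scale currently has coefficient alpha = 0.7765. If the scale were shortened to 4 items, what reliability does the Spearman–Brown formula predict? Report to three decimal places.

Length factor m = 4/5 = 0.8000
α' = m·α / (1 − (1−m)·α)
   = 4/5 × 0.7765 / (1 − (1 − 4/5) × 0.7765)
   = 0.6212 / 0.8447 = 0.735

predicted reliability = 0.735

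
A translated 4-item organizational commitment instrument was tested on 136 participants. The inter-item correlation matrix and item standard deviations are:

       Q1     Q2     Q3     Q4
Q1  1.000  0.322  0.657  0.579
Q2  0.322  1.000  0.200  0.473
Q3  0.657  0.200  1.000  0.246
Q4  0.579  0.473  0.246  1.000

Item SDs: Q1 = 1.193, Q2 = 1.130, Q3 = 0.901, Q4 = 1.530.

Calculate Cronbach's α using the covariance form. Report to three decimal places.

Cronbach's α = 0.732

Σσ²ᵢ = 1.193² + 1.130² + 0.901² + 1.530² = 5.8529
Covariances σ_ij = r_ij · s_i · s_j:
  σ(Q1,Q2) = 0.322 × 1.193 × 1.130 = 0.4341
  σ(Q1,Q3) = 0.657 × 1.193 × 0.901 = 0.7062
  σ(Q1,Q4) = 0.579 × 1.193 × 1.530 = 1.0568
  σ(Q2,Q3) = 0.200 × 1.130 × 0.901 = 0.2036
  σ(Q2,Q4) = 0.473 × 1.130 × 1.530 = 0.8178
  σ(Q3,Q4) = 0.246 × 0.901 × 1.530 = 0.3391
σ²_T = Σσ²ᵢ + 2·Σσ_ij = 5.8529 + 2 × 3.5576 = 12.9681
α = (4/3)·(1 − 5.8529/12.9681) = 0.732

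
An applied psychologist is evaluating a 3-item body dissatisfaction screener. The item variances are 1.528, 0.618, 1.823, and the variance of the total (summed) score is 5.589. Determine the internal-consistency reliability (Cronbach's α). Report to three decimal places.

α = 0.435

Σσᵢ² = 1.528 + 0.618 + 1.823 = 3.969
α = (k/(k−1))·(1 − Σσᵢ²/Var(T)) = (3/2)·(1 − 3.969/5.589) = 0.435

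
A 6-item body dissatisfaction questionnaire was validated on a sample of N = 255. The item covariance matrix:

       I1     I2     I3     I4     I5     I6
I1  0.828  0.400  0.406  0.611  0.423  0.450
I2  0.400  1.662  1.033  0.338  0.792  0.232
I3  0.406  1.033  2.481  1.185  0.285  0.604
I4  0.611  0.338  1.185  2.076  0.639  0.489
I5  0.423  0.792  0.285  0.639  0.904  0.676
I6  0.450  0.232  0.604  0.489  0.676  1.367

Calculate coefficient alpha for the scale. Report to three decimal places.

α = 0.777

Σσ²ᵢ = 0.828 + 1.662 + 2.481 + 2.076 + 0.904 + 1.367 = 9.318
Σ_{i<j} σ_ij = 8.563
total variance = 9.318 + 2 × 8.563 = 26.444
α = (k/(k−1))·(1 − Σσ²ᵢ/total variance) = (6/5)·(1 − 9.318/26.444) = 0.777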